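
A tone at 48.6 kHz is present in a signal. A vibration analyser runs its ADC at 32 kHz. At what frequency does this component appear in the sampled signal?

15.4 kHz

48.6 kHz mod fs = 16.6 kHz.
16.6 kHz > fs/2 = 16 kHz, folds to fs − 16.6 kHz = 15.4 kHz.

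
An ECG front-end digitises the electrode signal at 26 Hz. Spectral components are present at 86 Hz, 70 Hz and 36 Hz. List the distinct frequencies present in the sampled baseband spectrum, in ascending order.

fs/2 = 13 Hz.
86 Hz mod fs = 8 Hz.
8 Hz ≤ fs/2 = 13 Hz, appears at 8 Hz.
70 Hz mod fs = 18 Hz.
18 Hz > fs/2 = 13 Hz, folds to fs − 18 Hz = 8 Hz.
36 Hz mod fs = 10 Hz.
10 Hz ≤ fs/2 = 13 Hz, appears at 10 Hz.
Distinct values: {8 Hz, 10 Hz}.

8 Hz, 10 Hz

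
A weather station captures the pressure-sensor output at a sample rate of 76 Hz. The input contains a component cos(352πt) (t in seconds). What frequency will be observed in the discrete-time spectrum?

ω = 352π rad/s → f = ω/(2π) = 176 Hz.
176 Hz mod fs = 24 Hz.
24 Hz ≤ fs/2 = 38 Hz, appears at 24 Hz.

24 Hz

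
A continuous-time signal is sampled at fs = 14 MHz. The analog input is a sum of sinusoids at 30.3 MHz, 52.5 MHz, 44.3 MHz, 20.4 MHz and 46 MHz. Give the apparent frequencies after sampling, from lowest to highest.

fs/2 = 7 MHz.
30.3 MHz mod fs = 2.3 MHz.
2.3 MHz ≤ fs/2 = 7 MHz, appears at 2.3 MHz.
52.5 MHz mod fs = 10.5 MHz.
10.5 MHz > fs/2 = 7 MHz, folds to fs − 10.5 MHz = 3.5 MHz.
44.3 MHz mod fs = 2.3 MHz.
2.3 MHz ≤ fs/2 = 7 MHz, appears at 2.3 MHz.
20.4 MHz mod fs = 6.4 MHz.
6.4 MHz ≤ fs/2 = 7 MHz, appears at 6.4 MHz.
46 MHz mod fs = 4 MHz.
4 MHz ≤ fs/2 = 7 MHz, appears at 4 MHz.
Distinct values: {2.3 MHz, 3.5 MHz, 4 MHz, 6.4 MHz}.

2.3 MHz, 3.5 MHz, 4 MHz, 6.4 MHz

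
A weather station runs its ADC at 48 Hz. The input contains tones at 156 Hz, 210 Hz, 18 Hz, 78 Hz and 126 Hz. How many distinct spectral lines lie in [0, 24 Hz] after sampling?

2

fs/2 = 24 Hz.
156 Hz mod fs = 12 Hz.
12 Hz ≤ fs/2 = 24 Hz, appears at 12 Hz.
210 Hz mod fs = 18 Hz.
18 Hz ≤ fs/2 = 24 Hz, appears at 18 Hz.
18 Hz ≤ fs/2 = 24 Hz, passes unchanged.
78 Hz mod fs = 30 Hz.
30 Hz > fs/2 = 24 Hz, folds to fs − 30 Hz = 18 Hz.
126 Hz mod fs = 30 Hz.
30 Hz > fs/2 = 24 Hz, folds to fs − 30 Hz = 18 Hz.
Distinct values: {12 Hz, 18 Hz} → 2.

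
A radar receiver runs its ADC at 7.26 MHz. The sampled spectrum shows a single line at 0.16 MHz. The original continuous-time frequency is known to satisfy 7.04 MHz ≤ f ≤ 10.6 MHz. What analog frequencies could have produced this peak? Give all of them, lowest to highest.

7.1 MHz, 7.42 MHz

Frequencies that alias to 0.16 MHz are k·fs ± 0.16 MHz for integer k ≥ 0.
k=0: 0.16 MHz.
k=1: 7.1 MHz, 7.42 MHz.
k=2: 14.36 MHz, 14.68 MHz.
Within [7.04 MHz, 10.6 MHz]: 7.1 MHz, 7.42 MHz.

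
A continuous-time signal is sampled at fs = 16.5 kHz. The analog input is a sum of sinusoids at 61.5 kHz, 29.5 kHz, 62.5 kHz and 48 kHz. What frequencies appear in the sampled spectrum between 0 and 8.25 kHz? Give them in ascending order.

fs/2 = 8.25 kHz.
61.5 kHz mod fs = 12 kHz.
12 kHz > fs/2 = 8.25 kHz, folds to fs − 12 kHz = 4.5 kHz.
29.5 kHz mod fs = 13 kHz.
13 kHz > fs/2 = 8.25 kHz, folds to fs − 13 kHz = 3.5 kHz.
62.5 kHz mod fs = 13 kHz.
13 kHz > fs/2 = 8.25 kHz, folds to fs − 13 kHz = 3.5 kHz.
48 kHz mod fs = 15 kHz.
15 kHz > fs/2 = 8.25 kHz, folds to fs − 15 kHz = 1.5 kHz.
Distinct values: {1.5 kHz, 3.5 kHz, 4.5 kHz}.

1.5 kHz, 3.5 kHz, 4.5 kHz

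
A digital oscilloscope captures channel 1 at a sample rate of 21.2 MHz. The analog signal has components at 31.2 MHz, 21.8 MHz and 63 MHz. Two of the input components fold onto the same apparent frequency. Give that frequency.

0.6 MHz

fs/2 = 10.6 MHz.
31.2 MHz mod fs = 10 MHz.
10 MHz ≤ fs/2 = 10.6 MHz, appears at 10 MHz.
21.8 MHz mod fs = 0.6 MHz.
0.6 MHz ≤ fs/2 = 10.6 MHz, appears at 0.6 MHz.
63 MHz mod fs = 20.6 MHz.
20.6 MHz > fs/2 = 10.6 MHz, folds to fs − 20.6 MHz = 0.6 MHz.
21.8 MHz and 63 MHz both map to 0.6 MHz.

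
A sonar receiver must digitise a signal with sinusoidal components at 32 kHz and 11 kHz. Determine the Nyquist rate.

Highest-frequency component: 32 kHz.
Nyquist rate = 2 × 32 kHz = 64 kHz.

64 kHz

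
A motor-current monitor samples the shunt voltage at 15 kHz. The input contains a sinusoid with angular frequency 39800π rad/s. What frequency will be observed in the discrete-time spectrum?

ω = 39800π rad/s → f = ω/(2π) = 19900 Hz = 19.9 kHz.
19.9 kHz mod fs = 4.9 kHz.
4.9 kHz ≤ fs/2 = 7.5 kHz, appears at 4.9 kHz.

4.9 kHz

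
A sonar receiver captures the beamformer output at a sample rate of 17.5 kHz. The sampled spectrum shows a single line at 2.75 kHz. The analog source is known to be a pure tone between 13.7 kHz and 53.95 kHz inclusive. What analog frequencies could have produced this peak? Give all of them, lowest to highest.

14.75 kHz, 20.25 kHz, 32.25 kHz, 37.75 kHz, 49.75 kHz

Frequencies that alias to 2.75 kHz are k·fs ± 2.75 kHz for integer k ≥ 0.
k=0: 2.75 kHz.
k=1: 14.75 kHz, 20.25 kHz.
k=2: 32.25 kHz, 37.75 kHz.
k=3: 49.75 kHz, 55.25 kHz.
k=4: 67.25 kHz, 72.75 kHz.
Within [13.7 kHz, 53.95 kHz]: 14.75 kHz, 20.25 kHz, 32.25 kHz, 37.75 kHz, 49.75 kHz.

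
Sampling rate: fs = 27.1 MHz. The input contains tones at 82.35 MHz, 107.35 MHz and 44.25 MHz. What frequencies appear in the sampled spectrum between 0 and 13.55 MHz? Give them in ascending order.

fs/2 = 13.55 MHz.
82.35 MHz mod fs = 1.05 MHz.
1.05 MHz ≤ fs/2 = 13.55 MHz, appears at 1.05 MHz.
107.35 MHz mod fs = 26.05 MHz.
26.05 MHz > fs/2 = 13.55 MHz, folds to fs − 26.05 MHz = 1.05 MHz.
44.25 MHz mod fs = 17.15 MHz.
17.15 MHz > fs/2 = 13.55 MHz, folds to fs − 17.15 MHz = 9.95 MHz.
Distinct values: {1.05 MHz, 9.95 MHz}.

1.05 MHz, 9.95 MHz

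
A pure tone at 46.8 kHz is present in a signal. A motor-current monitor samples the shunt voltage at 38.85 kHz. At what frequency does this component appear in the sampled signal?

46.8 kHz mod fs = 7.95 kHz.
7.95 kHz ≤ fs/2 = 19.425 kHz, appears at 7.95 kHz.

7.95 kHz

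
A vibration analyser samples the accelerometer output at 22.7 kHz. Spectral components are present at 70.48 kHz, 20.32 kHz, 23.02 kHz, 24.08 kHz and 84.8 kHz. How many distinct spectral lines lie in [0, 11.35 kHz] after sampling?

4

fs/2 = 11.35 kHz.
70.48 kHz mod fs = 2.38 kHz.
2.38 kHz ≤ fs/2 = 11.35 kHz, appears at 2.38 kHz.
20.32 kHz > fs/2 = 11.35 kHz, folds to fs − 20.32 kHz = 2.38 kHz.
23.02 kHz mod fs = 0.32 kHz.
0.32 kHz ≤ fs/2 = 11.35 kHz, appears at 0.32 kHz.
24.08 kHz mod fs = 1.38 kHz.
1.38 kHz ≤ fs/2 = 11.35 kHz, appears at 1.38 kHz.
84.8 kHz mod fs = 16.7 kHz.
16.7 kHz > fs/2 = 11.35 kHz, folds to fs − 16.7 kHz = 6 kHz.
Distinct values: {0.32 kHz, 1.38 kHz, 2.38 kHz, 6 kHz} → 4.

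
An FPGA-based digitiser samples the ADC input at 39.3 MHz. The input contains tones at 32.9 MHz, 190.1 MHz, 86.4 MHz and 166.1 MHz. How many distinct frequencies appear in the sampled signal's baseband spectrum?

3

fs/2 = 19.65 MHz.
32.9 MHz > fs/2 = 19.65 MHz, folds to fs − 32.9 MHz = 6.4 MHz.
190.1 MHz mod fs = 32.9 MHz.
32.9 MHz > fs/2 = 19.65 MHz, folds to fs − 32.9 MHz = 6.4 MHz.
86.4 MHz mod fs = 7.8 MHz.
7.8 MHz ≤ fs/2 = 19.65 MHz, appears at 7.8 MHz.
166.1 MHz mod fs = 8.9 MHz.
8.9 MHz ≤ fs/2 = 19.65 MHz, appears at 8.9 MHz.
Distinct values: {6.4 MHz, 7.8 MHz, 8.9 MHz} → 3.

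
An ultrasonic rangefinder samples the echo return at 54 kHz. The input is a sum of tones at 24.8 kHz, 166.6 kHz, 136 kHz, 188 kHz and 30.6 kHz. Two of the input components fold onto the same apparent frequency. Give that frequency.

fs/2 = 27 kHz.
24.8 kHz ≤ fs/2 = 27 kHz, passes unchanged.
166.6 kHz mod fs = 4.6 kHz.
4.6 kHz ≤ fs/2 = 27 kHz, appears at 4.6 kHz.
136 kHz mod fs = 28 kHz.
28 kHz > fs/2 = 27 kHz, folds to fs − 28 kHz = 26 kHz.
188 kHz mod fs = 26 kHz.
26 kHz ≤ fs/2 = 27 kHz, appears at 26 kHz.
30.6 kHz > fs/2 = 27 kHz, folds to fs − 30.6 kHz = 23.4 kHz.
136 kHz and 188 kHz both map to 26 kHz.

26 kHz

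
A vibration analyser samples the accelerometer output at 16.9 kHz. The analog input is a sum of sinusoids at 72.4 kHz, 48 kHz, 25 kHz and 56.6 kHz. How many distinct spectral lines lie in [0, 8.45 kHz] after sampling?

fs/2 = 8.45 kHz.
72.4 kHz mod fs = 4.8 kHz.
4.8 kHz ≤ fs/2 = 8.45 kHz, appears at 4.8 kHz.
48 kHz mod fs = 14.2 kHz.
14.2 kHz > fs/2 = 8.45 kHz, folds to fs − 14.2 kHz = 2.7 kHz.
25 kHz mod fs = 8.1 kHz.
8.1 kHz ≤ fs/2 = 8.45 kHz, appears at 8.1 kHz.
56.6 kHz mod fs = 5.9 kHz.
5.9 kHz ≤ fs/2 = 8.45 kHz, appears at 5.9 kHz.
Distinct values: {2.7 kHz, 4.8 kHz, 5.9 kHz, 8.1 kHz} → 4.

4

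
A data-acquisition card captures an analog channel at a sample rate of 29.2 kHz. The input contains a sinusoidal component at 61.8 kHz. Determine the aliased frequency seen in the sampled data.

3.4 kHz

61.8 kHz mod fs = 3.4 kHz.
3.4 kHz ≤ fs/2 = 14.6 kHz, appears at 3.4 kHz.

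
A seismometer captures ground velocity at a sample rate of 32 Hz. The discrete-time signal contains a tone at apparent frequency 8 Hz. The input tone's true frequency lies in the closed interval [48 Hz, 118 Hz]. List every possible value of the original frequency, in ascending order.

56 Hz, 72 Hz, 88 Hz, 104 Hz

Frequencies that alias to 8 Hz are k·fs ± 8 Hz for integer k ≥ 0.
k=0: 8 Hz.
k=1: 24 Hz, 40 Hz.
k=2: 56 Hz, 72 Hz.
k=3: 88 Hz, 104 Hz.
k=4: 120 Hz, 136 Hz.
Within [48 Hz, 118 Hz]: 56 Hz, 72 Hz, 88 Hz, 104 Hz.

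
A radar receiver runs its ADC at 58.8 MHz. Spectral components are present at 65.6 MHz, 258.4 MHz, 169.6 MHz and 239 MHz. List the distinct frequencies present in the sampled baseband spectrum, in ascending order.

fs/2 = 29.4 MHz.
65.6 MHz mod fs = 6.8 MHz.
6.8 MHz ≤ fs/2 = 29.4 MHz, appears at 6.8 MHz.
258.4 MHz mod fs = 23.2 MHz.
23.2 MHz ≤ fs/2 = 29.4 MHz, appears at 23.2 MHz.
169.6 MHz mod fs = 52 MHz.
52 MHz > fs/2 = 29.4 MHz, folds to fs − 52 MHz = 6.8 MHz.
239 MHz mod fs = 3.8 MHz.
3.8 MHz ≤ fs/2 = 29.4 MHz, appears at 3.8 MHz.
Distinct values: {3.8 MHz, 6.8 MHz, 23.2 MHz}.

3.8 MHz, 6.8 MHz, 23.2 MHz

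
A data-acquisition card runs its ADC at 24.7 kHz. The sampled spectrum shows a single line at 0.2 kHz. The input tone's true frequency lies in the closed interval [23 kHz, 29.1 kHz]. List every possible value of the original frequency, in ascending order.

Frequencies that alias to 0.2 kHz are k·fs ± 0.2 kHz for integer k ≥ 0.
k=0: 0.2 kHz.
k=1: 24.5 kHz, 24.9 kHz.
k=2: 49.2 kHz, 49.6 kHz.
Within [23 kHz, 29.1 kHz]: 24.5 kHz, 24.9 kHz.

24.5 kHz, 24.9 kHz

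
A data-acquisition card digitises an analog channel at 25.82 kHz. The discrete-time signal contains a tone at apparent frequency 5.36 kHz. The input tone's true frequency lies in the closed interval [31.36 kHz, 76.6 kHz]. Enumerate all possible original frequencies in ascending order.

Frequencies that alias to 5.36 kHz are k·fs ± 5.36 kHz for integer k ≥ 0.
k=0: 5.36 kHz.
k=1: 20.46 kHz, 31.18 kHz.
k=2: 46.28 kHz, 57 kHz.
k=3: 72.1 kHz, 82.82 kHz.
k=4: 97.92 kHz, 108.64 kHz.
Within [31.36 kHz, 76.6 kHz]: 46.28 kHz, 57 kHz, 72.1 kHz.

46.28 kHz, 57 kHz, 72.1 kHz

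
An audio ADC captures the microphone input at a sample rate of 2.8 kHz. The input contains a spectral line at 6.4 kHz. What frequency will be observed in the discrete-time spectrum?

0.8 kHz

6.4 kHz mod fs = 0.8 kHz.
0.8 kHz ≤ fs/2 = 1.4 kHz, appears at 0.8 kHz.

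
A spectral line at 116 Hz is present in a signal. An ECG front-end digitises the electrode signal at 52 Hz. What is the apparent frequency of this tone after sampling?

12 Hz

116 Hz mod fs = 12 Hz.
12 Hz ≤ fs/2 = 26 Hz, appears at 12 Hz.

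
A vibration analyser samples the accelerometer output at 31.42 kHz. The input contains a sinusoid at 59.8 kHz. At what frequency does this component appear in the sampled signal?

59.8 kHz mod fs = 28.38 kHz.
28.38 kHz > fs/2 = 15.71 kHz, folds to fs − 28.38 kHz = 3.04 kHz.

3.04 kHz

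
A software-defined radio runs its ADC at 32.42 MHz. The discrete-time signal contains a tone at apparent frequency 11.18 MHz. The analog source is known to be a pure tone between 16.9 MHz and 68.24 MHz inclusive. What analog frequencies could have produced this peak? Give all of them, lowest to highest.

21.24 MHz, 43.6 MHz, 53.66 MHz

Frequencies that alias to 11.18 MHz are k·fs ± 11.18 MHz for integer k ≥ 0.
k=0: 11.18 MHz.
k=1: 21.24 MHz, 43.6 MHz.
k=2: 53.66 MHz, 76.02 MHz.
k=3: 86.08 MHz, 108.44 MHz.
Within [16.9 MHz, 68.24 MHz]: 21.24 MHz, 43.6 MHz, 53.66 MHz.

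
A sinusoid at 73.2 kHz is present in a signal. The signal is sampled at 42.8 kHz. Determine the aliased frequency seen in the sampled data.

12.4 kHz

73.2 kHz mod fs = 30.4 kHz.
30.4 kHz > fs/2 = 21.4 kHz, folds to fs − 30.4 kHz = 12.4 kHz.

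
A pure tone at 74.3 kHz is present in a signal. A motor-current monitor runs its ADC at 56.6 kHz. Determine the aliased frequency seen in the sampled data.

74.3 kHz mod fs = 17.7 kHz.
17.7 kHz ≤ fs/2 = 28.3 kHz, appears at 17.7 kHz.

17.7 kHz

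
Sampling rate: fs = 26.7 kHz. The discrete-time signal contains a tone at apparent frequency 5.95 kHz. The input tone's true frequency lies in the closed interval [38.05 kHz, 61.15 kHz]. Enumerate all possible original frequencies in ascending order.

Frequencies that alias to 5.95 kHz are k·fs ± 5.95 kHz for integer k ≥ 0.
k=0: 5.95 kHz.
k=1: 20.75 kHz, 32.65 kHz.
k=2: 47.45 kHz, 59.35 kHz.
k=3: 74.15 kHz, 86.05 kHz.
Within [38.05 kHz, 61.15 kHz]: 47.45 kHz, 59.35 kHz.

47.45 kHz, 59.35 kHz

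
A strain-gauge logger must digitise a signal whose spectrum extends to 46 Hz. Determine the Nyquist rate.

Nyquist rate = 2 × 46 Hz = 92 Hz.

92 Hz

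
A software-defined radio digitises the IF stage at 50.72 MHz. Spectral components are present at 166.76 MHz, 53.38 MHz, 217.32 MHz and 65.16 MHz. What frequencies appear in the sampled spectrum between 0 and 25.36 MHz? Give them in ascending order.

fs/2 = 25.36 MHz.
166.76 MHz mod fs = 14.6 MHz.
14.6 MHz ≤ fs/2 = 25.36 MHz, appears at 14.6 MHz.
53.38 MHz mod fs = 2.66 MHz.
2.66 MHz ≤ fs/2 = 25.36 MHz, appears at 2.66 MHz.
217.32 MHz mod fs = 14.44 MHz.
14.44 MHz ≤ fs/2 = 25.36 MHz, appears at 14.44 MHz.
65.16 MHz mod fs = 14.44 MHz.
14.44 MHz ≤ fs/2 = 25.36 MHz, appears at 14.44 MHz.
Distinct values: {2.66 MHz, 14.44 MHz, 14.6 MHz}.

2.66 MHz, 14.44 MHz, 14.6 MHz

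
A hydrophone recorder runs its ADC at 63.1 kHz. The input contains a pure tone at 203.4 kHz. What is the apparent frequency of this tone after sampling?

14.1 kHz

203.4 kHz mod fs = 14.1 kHz.
14.1 kHz ≤ fs/2 = 31.55 kHz, appears at 14.1 kHz.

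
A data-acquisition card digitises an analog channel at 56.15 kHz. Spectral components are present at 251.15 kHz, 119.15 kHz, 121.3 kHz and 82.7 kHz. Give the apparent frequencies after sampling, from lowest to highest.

6.85 kHz, 9 kHz, 26.55 kHz

fs/2 = 28.075 kHz.
251.15 kHz mod fs = 26.55 kHz.
26.55 kHz ≤ fs/2 = 28.075 kHz, appears at 26.55 kHz.
119.15 kHz mod fs = 6.85 kHz.
6.85 kHz ≤ fs/2 = 28.075 kHz, appears at 6.85 kHz.
121.3 kHz mod fs = 9 kHz.
9 kHz ≤ fs/2 = 28.075 kHz, appears at 9 kHz.
82.7 kHz mod fs = 26.55 kHz.
26.55 kHz ≤ fs/2 = 28.075 kHz, appears at 26.55 kHz.
Distinct values: {6.85 kHz, 9 kHz, 26.55 kHz}.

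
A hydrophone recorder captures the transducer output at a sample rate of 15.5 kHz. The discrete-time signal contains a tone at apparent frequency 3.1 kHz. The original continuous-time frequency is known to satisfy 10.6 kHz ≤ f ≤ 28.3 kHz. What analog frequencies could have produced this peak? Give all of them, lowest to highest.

12.4 kHz, 18.6 kHz, 27.9 kHz

Frequencies that alias to 3.1 kHz are k·fs ± 3.1 kHz for integer k ≥ 0.
k=0: 3.1 kHz.
k=1: 12.4 kHz, 18.6 kHz.
k=2: 27.9 kHz, 34.1 kHz.
k=3: 43.4 kHz, 49.6 kHz.
Within [10.6 kHz, 28.3 kHz]: 12.4 kHz, 18.6 kHz, 27.9 kHz.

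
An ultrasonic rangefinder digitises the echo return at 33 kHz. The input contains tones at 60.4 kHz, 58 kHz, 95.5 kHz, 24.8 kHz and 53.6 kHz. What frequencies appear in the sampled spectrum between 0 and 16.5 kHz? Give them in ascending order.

fs/2 = 16.5 kHz.
60.4 kHz mod fs = 27.4 kHz.
27.4 kHz > fs/2 = 16.5 kHz, folds to fs − 27.4 kHz = 5.6 kHz.
58 kHz mod fs = 25 kHz.
25 kHz > fs/2 = 16.5 kHz, folds to fs − 25 kHz = 8 kHz.
95.5 kHz mod fs = 29.5 kHz.
29.5 kHz > fs/2 = 16.5 kHz, folds to fs − 29.5 kHz = 3.5 kHz.
24.8 kHz > fs/2 = 16.5 kHz, folds to fs − 24.8 kHz = 8.2 kHz.
53.6 kHz mod fs = 20.6 kHz.
20.6 kHz > fs/2 = 16.5 kHz, folds to fs − 20.6 kHz = 12.4 kHz.
Distinct values: {3.5 kHz, 5.6 kHz, 8 kHz, 8.2 kHz, 12.4 kHz}.

3.5 kHz, 5.6 kHz, 8 kHz, 8.2 kHz, 12.4 kHz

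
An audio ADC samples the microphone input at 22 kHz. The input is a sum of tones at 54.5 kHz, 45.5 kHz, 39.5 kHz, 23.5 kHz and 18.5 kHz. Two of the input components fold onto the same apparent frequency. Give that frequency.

1.5 kHz

fs/2 = 11 kHz.
54.5 kHz mod fs = 10.5 kHz.
10.5 kHz ≤ fs/2 = 11 kHz, appears at 10.5 kHz.
45.5 kHz mod fs = 1.5 kHz.
1.5 kHz ≤ fs/2 = 11 kHz, appears at 1.5 kHz.
39.5 kHz mod fs = 17.5 kHz.
17.5 kHz > fs/2 = 11 kHz, folds to fs − 17.5 kHz = 4.5 kHz.
23.5 kHz mod fs = 1.5 kHz.
1.5 kHz ≤ fs/2 = 11 kHz, appears at 1.5 kHz.
18.5 kHz > fs/2 = 11 kHz, folds to fs − 18.5 kHz = 3.5 kHz.
23.5 kHz and 45.5 kHz both map to 1.5 kHz.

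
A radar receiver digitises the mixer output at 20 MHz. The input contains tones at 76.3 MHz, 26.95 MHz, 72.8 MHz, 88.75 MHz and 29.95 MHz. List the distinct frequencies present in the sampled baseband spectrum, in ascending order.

3.7 MHz, 6.95 MHz, 7.2 MHz, 8.75 MHz, 9.95 MHz

fs/2 = 10 MHz.
76.3 MHz mod fs = 16.3 MHz.
16.3 MHz > fs/2 = 10 MHz, folds to fs − 16.3 MHz = 3.7 MHz.
26.95 MHz mod fs = 6.95 MHz.
6.95 MHz ≤ fs/2 = 10 MHz, appears at 6.95 MHz.
72.8 MHz mod fs = 12.8 MHz.
12.8 MHz > fs/2 = 10 MHz, folds to fs − 12.8 MHz = 7.2 MHz.
88.75 MHz mod fs = 8.75 MHz.
8.75 MHz ≤ fs/2 = 10 MHz, appears at 8.75 MHz.
29.95 MHz mod fs = 9.95 MHz.
9.95 MHz ≤ fs/2 = 10 MHz, appears at 9.95 MHz.
Distinct values: {3.7 MHz, 6.95 MHz, 7.2 MHz, 8.75 MHz, 9.95 MHz}.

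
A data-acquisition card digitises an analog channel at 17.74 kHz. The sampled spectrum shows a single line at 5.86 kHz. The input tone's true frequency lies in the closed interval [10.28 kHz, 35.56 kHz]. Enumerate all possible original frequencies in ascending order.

11.88 kHz, 23.6 kHz, 29.62 kHz

Frequencies that alias to 5.86 kHz are k·fs ± 5.86 kHz for integer k ≥ 0.
k=0: 5.86 kHz.
k=1: 11.88 kHz, 23.6 kHz.
k=2: 29.62 kHz, 41.34 kHz.
k=3: 47.36 kHz, 59.08 kHz.
Within [10.28 kHz, 35.56 kHz]: 11.88 kHz, 23.6 kHz, 29.62 kHz.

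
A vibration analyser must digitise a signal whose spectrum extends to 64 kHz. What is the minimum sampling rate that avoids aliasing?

128 kHz

Nyquist rate = 2 × 64 kHz = 128 kHz.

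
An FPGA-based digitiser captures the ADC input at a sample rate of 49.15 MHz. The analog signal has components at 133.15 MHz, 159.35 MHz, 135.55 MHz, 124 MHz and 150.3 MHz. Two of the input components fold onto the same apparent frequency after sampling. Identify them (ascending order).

fs/2 = 24.575 MHz.
133.15 MHz mod fs = 34.85 MHz.
34.85 MHz > fs/2 = 24.575 MHz, folds to fs − 34.85 MHz = 14.3 MHz.
159.35 MHz mod fs = 11.9 MHz.
11.9 MHz ≤ fs/2 = 24.575 MHz, appears at 11.9 MHz.
135.55 MHz mod fs = 37.25 MHz.
37.25 MHz > fs/2 = 24.575 MHz, folds to fs − 37.25 MHz = 11.9 MHz.
124 MHz mod fs = 25.7 MHz.
25.7 MHz > fs/2 = 24.575 MHz, folds to fs − 25.7 MHz = 23.45 MHz.
150.3 MHz mod fs = 2.85 MHz.
2.85 MHz ≤ fs/2 = 24.575 MHz, appears at 2.85 MHz.
135.55 MHz and 159.35 MHz both map to 11.9 MHz.

135.55 MHz, 159.35 MHz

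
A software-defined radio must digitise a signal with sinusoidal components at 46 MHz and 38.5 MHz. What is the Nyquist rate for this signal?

Highest-frequency component: 46 MHz.
Nyquist rate = 2 × 46 MHz = 92 MHz.

92 MHz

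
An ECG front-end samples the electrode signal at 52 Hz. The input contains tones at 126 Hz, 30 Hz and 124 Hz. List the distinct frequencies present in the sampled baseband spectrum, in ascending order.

20 Hz, 22 Hz

fs/2 = 26 Hz.
126 Hz mod fs = 22 Hz.
22 Hz ≤ fs/2 = 26 Hz, appears at 22 Hz.
30 Hz > fs/2 = 26 Hz, folds to fs − 30 Hz = 22 Hz.
124 Hz mod fs = 20 Hz.
20 Hz ≤ fs/2 = 26 Hz, appears at 20 Hz.
Distinct values: {20 Hz, 22 Hz}.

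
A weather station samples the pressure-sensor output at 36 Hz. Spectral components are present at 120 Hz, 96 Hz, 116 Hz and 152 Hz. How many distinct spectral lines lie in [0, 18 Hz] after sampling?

2

fs/2 = 18 Hz.
120 Hz mod fs = 12 Hz.
12 Hz ≤ fs/2 = 18 Hz, appears at 12 Hz.
96 Hz mod fs = 24 Hz.
24 Hz > fs/2 = 18 Hz, folds to fs − 24 Hz = 12 Hz.
116 Hz mod fs = 8 Hz.
8 Hz ≤ fs/2 = 18 Hz, appears at 8 Hz.
152 Hz mod fs = 8 Hz.
8 Hz ≤ fs/2 = 18 Hz, appears at 8 Hz.
Distinct values: {8 Hz, 12 Hz} → 2.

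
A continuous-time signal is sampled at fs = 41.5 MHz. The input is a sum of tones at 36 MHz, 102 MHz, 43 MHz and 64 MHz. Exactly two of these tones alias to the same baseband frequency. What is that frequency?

19 MHz

fs/2 = 20.75 MHz.
36 MHz > fs/2 = 20.75 MHz, folds to fs − 36 MHz = 5.5 MHz.
102 MHz mod fs = 19 MHz.
19 MHz ≤ fs/2 = 20.75 MHz, appears at 19 MHz.
43 MHz mod fs = 1.5 MHz.
1.5 MHz ≤ fs/2 = 20.75 MHz, appears at 1.5 MHz.
64 MHz mod fs = 22.5 MHz.
22.5 MHz > fs/2 = 20.75 MHz, folds to fs − 22.5 MHz = 19 MHz.
64 MHz and 102 MHz both map to 19 MHz.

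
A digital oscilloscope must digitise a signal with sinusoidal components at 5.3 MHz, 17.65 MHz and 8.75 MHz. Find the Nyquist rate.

35.3 MHz

Highest-frequency component: 17.65 MHz.
Nyquist rate = 2 × 17.65 MHz = 35.3 MHz.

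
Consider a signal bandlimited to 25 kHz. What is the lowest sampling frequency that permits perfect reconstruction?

Nyquist rate = 2 × 25 kHz = 50 kHz.

50 kHz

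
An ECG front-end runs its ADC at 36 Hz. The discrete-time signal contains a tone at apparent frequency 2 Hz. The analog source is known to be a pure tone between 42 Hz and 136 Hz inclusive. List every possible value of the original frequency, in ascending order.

Frequencies that alias to 2 Hz are k·fs ± 2 Hz for integer k ≥ 0.
k=0: 2 Hz.
k=1: 34 Hz, 38 Hz.
k=2: 70 Hz, 74 Hz.
k=3: 106 Hz, 110 Hz.
k=4: 142 Hz, 146 Hz.
Within [42 Hz, 136 Hz]: 70 Hz, 74 Hz, 106 Hz, 110 Hz.

70 Hz, 74 Hz, 106 Hz, 110 Hz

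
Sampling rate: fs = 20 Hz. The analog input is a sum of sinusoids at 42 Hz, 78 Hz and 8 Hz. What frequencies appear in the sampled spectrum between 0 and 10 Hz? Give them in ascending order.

2 Hz, 8 Hz

fs/2 = 10 Hz.
42 Hz mod fs = 2 Hz.
2 Hz ≤ fs/2 = 10 Hz, appears at 2 Hz.
78 Hz mod fs = 18 Hz.
18 Hz > fs/2 = 10 Hz, folds to fs − 18 Hz = 2 Hz.
8 Hz ≤ fs/2 = 10 Hz, passes unchanged.
Distinct values: {2 Hz, 8 Hz}.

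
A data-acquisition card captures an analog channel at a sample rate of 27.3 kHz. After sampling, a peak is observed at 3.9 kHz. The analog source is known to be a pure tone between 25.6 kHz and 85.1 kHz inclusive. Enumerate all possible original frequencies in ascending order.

Frequencies that alias to 3.9 kHz are k·fs ± 3.9 kHz for integer k ≥ 0.
k=0: 3.9 kHz.
k=1: 23.4 kHz, 31.2 kHz.
k=2: 50.7 kHz, 58.5 kHz.
k=3: 78 kHz, 85.8 kHz.
k=4: 105.3 kHz, 113.1 kHz.
Within [25.6 kHz, 85.1 kHz]: 31.2 kHz, 50.7 kHz, 58.5 kHz, 78 kHz.

31.2 kHz, 50.7 kHz, 58.5 kHz, 78 kHz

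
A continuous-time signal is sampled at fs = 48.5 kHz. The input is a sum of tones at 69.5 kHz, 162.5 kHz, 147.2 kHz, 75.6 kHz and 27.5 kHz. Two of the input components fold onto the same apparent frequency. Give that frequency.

fs/2 = 24.25 kHz.
69.5 kHz mod fs = 21 kHz.
21 kHz ≤ fs/2 = 24.25 kHz, appears at 21 kHz.
162.5 kHz mod fs = 17 kHz.
17 kHz ≤ fs/2 = 24.25 kHz, appears at 17 kHz.
147.2 kHz mod fs = 1.7 kHz.
1.7 kHz ≤ fs/2 = 24.25 kHz, appears at 1.7 kHz.
75.6 kHz mod fs = 27.1 kHz.
27.1 kHz > fs/2 = 24.25 kHz, folds to fs − 27.1 kHz = 21.4 kHz.
27.5 kHz > fs/2 = 24.25 kHz, folds to fs − 27.5 kHz = 21 kHz.
27.5 kHz and 69.5 kHz both map to 21 kHz.

21 kHz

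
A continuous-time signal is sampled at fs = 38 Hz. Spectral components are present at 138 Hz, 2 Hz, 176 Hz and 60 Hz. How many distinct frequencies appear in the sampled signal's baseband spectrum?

fs/2 = 19 Hz.
138 Hz mod fs = 24 Hz.
24 Hz > fs/2 = 19 Hz, folds to fs − 24 Hz = 14 Hz.
2 Hz ≤ fs/2 = 19 Hz, passes unchanged.
176 Hz mod fs = 24 Hz.
24 Hz > fs/2 = 19 Hz, folds to fs − 24 Hz = 14 Hz.
60 Hz mod fs = 22 Hz.
22 Hz > fs/2 = 19 Hz, folds to fs − 22 Hz = 16 Hz.
Distinct values: {2 Hz, 14 Hz, 16 Hz} → 3.

3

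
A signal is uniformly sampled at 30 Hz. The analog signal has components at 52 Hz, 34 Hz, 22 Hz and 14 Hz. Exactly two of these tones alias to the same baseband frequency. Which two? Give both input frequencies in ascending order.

fs/2 = 15 Hz.
52 Hz mod fs = 22 Hz.
22 Hz > fs/2 = 15 Hz, folds to fs − 22 Hz = 8 Hz.
34 Hz mod fs = 4 Hz.
4 Hz ≤ fs/2 = 15 Hz, appears at 4 Hz.
22 Hz > fs/2 = 15 Hz, folds to fs − 22 Hz = 8 Hz.
14 Hz ≤ fs/2 = 15 Hz, passes unchanged.
22 Hz and 52 Hz both map to 8 Hz.

22 Hz, 52 Hz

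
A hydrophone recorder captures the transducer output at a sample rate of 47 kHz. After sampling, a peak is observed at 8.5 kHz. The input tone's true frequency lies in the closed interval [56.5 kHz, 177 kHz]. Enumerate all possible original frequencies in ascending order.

85.5 kHz, 102.5 kHz, 132.5 kHz, 149.5 kHz

Frequencies that alias to 8.5 kHz are k·fs ± 8.5 kHz for integer k ≥ 0.
k=0: 8.5 kHz.
k=1: 38.5 kHz, 55.5 kHz.
k=2: 85.5 kHz, 102.5 kHz.
k=3: 132.5 kHz, 149.5 kHz.
k=4: 179.5 kHz, 196.5 kHz.
Within [56.5 kHz, 177 kHz]: 85.5 kHz, 102.5 kHz, 132.5 kHz, 149.5 kHz.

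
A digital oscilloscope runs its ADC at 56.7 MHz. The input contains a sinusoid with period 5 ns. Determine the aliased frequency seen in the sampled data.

T = 5 ns → f = 1/T = 200 MHz.
200 MHz mod fs = 29.9 MHz.
29.9 MHz > fs/2 = 28.35 MHz, folds to fs − 29.9 MHz = 26.8 MHz.

26.8 MHz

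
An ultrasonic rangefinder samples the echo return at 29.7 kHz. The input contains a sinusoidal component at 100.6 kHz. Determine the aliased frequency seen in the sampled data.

11.5 kHz

100.6 kHz mod fs = 11.5 kHz.
11.5 kHz ≤ fs/2 = 14.85 kHz, appears at 11.5 kHz.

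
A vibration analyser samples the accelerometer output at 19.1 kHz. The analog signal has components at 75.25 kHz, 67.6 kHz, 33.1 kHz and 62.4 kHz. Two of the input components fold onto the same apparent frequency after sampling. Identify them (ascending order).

fs/2 = 9.55 kHz.
75.25 kHz mod fs = 17.95 kHz.
17.95 kHz > fs/2 = 9.55 kHz, folds to fs − 17.95 kHz = 1.15 kHz.
67.6 kHz mod fs = 10.3 kHz.
10.3 kHz > fs/2 = 9.55 kHz, folds to fs − 10.3 kHz = 8.8 kHz.
33.1 kHz mod fs = 14 kHz.
14 kHz > fs/2 = 9.55 kHz, folds to fs − 14 kHz = 5.1 kHz.
62.4 kHz mod fs = 5.1 kHz.
5.1 kHz ≤ fs/2 = 9.55 kHz, appears at 5.1 kHz.
33.1 kHz and 62.4 kHz both map to 5.1 kHz.

33.1 kHz, 62.4 kHz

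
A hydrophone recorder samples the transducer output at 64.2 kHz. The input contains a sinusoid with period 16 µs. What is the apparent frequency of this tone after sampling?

T = 16 µs → f = 1/T = 62.5 kHz.
62.5 kHz > fs/2 = 32.1 kHz, folds to fs − 62.5 kHz = 1.7 kHz.

1.7 kHz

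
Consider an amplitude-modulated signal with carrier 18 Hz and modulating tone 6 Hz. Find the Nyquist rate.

48 Hz

AM sidebands sit at fc ± fm = 12 Hz and 24 Hz.
Highest-frequency component: 24 Hz.
Nyquist rate = 2 × 24 Hz = 48 Hz.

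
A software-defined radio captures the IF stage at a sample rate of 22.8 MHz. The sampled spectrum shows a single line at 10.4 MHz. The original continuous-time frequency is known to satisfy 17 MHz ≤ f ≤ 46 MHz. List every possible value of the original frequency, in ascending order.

33.2 MHz, 35.2 MHz

Frequencies that alias to 10.4 MHz are k·fs ± 10.4 MHz for integer k ≥ 0.
k=0: 10.4 MHz.
k=1: 12.4 MHz, 33.2 MHz.
k=2: 35.2 MHz, 56 MHz.
k=3: 58 MHz, 78.8 MHz.
Within [17 MHz, 46 MHz]: 33.2 MHz, 35.2 MHz.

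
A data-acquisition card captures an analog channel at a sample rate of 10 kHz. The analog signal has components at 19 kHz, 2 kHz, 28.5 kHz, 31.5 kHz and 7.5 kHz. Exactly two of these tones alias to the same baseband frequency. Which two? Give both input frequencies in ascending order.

fs/2 = 5 kHz.
19 kHz mod fs = 9 kHz.
9 kHz > fs/2 = 5 kHz, folds to fs − 9 kHz = 1 kHz.
2 kHz ≤ fs/2 = 5 kHz, passes unchanged.
28.5 kHz mod fs = 8.5 kHz.
8.5 kHz > fs/2 = 5 kHz, folds to fs − 8.5 kHz = 1.5 kHz.
31.5 kHz mod fs = 1.5 kHz.
1.5 kHz ≤ fs/2 = 5 kHz, appears at 1.5 kHz.
7.5 kHz > fs/2 = 5 kHz, folds to fs − 7.5 kHz = 2.5 kHz.
28.5 kHz and 31.5 kHz both map to 1.5 kHz.

28.5 kHz, 31.5 kHz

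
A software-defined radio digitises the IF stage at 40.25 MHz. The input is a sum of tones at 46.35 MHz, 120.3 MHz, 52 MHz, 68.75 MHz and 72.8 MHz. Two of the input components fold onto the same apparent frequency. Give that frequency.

fs/2 = 20.125 MHz.
46.35 MHz mod fs = 6.1 MHz.
6.1 MHz ≤ fs/2 = 20.125 MHz, appears at 6.1 MHz.
120.3 MHz mod fs = 39.8 MHz.
39.8 MHz > fs/2 = 20.125 MHz, folds to fs − 39.8 MHz = 0.45 MHz.
52 MHz mod fs = 11.75 MHz.
11.75 MHz ≤ fs/2 = 20.125 MHz, appears at 11.75 MHz.
68.75 MHz mod fs = 28.5 MHz.
28.5 MHz > fs/2 = 20.125 MHz, folds to fs − 28.5 MHz = 11.75 MHz.
72.8 MHz mod fs = 32.55 MHz.
32.55 MHz > fs/2 = 20.125 MHz, folds to fs − 32.55 MHz = 7.7 MHz.
52 MHz and 68.75 MHz both map to 11.75 MHz.

11.75 MHz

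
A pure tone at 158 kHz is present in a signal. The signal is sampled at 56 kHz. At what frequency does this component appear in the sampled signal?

10 kHz

158 kHz mod fs = 46 kHz.
46 kHz > fs/2 = 28 kHz, folds to fs − 46 kHz = 10 kHz.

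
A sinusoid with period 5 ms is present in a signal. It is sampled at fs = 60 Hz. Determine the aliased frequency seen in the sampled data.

20 Hz

T = 5 ms → f = 1/T = 200 Hz.
200 Hz mod fs = 20 Hz.
20 Hz ≤ fs/2 = 30 Hz, appears at 20 Hz.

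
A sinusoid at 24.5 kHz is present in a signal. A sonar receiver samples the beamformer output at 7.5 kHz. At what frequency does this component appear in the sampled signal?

2 kHz

24.5 kHz mod fs = 2 kHz.
2 kHz ≤ fs/2 = 3.75 kHz, appears at 2 kHz.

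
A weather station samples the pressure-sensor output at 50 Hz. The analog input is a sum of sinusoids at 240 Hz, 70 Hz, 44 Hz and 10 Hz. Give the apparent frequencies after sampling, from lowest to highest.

6 Hz, 10 Hz, 20 Hz

fs/2 = 25 Hz.
240 Hz mod fs = 40 Hz.
40 Hz > fs/2 = 25 Hz, folds to fs − 40 Hz = 10 Hz.
70 Hz mod fs = 20 Hz.
20 Hz ≤ fs/2 = 25 Hz, appears at 20 Hz.
44 Hz > fs/2 = 25 Hz, folds to fs − 44 Hz = 6 Hz.
10 Hz ≤ fs/2 = 25 Hz, passes unchanged.
Distinct values: {6 Hz, 10 Hz, 20 Hz}.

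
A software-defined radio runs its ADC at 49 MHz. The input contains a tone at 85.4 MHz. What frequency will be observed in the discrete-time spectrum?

12.6 MHz

85.4 MHz mod fs = 36.4 MHz.
36.4 MHz > fs/2 = 24.5 MHz, folds to fs − 36.4 MHz = 12.6 MHz.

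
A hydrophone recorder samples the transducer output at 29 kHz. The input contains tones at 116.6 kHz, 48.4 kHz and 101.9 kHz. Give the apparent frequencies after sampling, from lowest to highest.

0.6 kHz, 9.6 kHz, 14.1 kHz

fs/2 = 14.5 kHz.
116.6 kHz mod fs = 0.6 kHz.
0.6 kHz ≤ fs/2 = 14.5 kHz, appears at 0.6 kHz.
48.4 kHz mod fs = 19.4 kHz.
19.4 kHz > fs/2 = 14.5 kHz, folds to fs − 19.4 kHz = 9.6 kHz.
101.9 kHz mod fs = 14.9 kHz.
14.9 kHz > fs/2 = 14.5 kHz, folds to fs − 14.9 kHz = 14.1 kHz.
Distinct values: {0.6 kHz, 9.6 kHz, 14.1 kHz}.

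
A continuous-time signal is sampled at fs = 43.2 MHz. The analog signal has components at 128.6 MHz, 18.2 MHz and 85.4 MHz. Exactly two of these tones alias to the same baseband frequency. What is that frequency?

1 MHz

fs/2 = 21.6 MHz.
128.6 MHz mod fs = 42.2 MHz.
42.2 MHz > fs/2 = 21.6 MHz, folds to fs − 42.2 MHz = 1 MHz.
18.2 MHz ≤ fs/2 = 21.6 MHz, passes unchanged.
85.4 MHz mod fs = 42.2 MHz.
42.2 MHz > fs/2 = 21.6 MHz, folds to fs − 42.2 MHz = 1 MHz.
85.4 MHz and 128.6 MHz both map to 1 MHz.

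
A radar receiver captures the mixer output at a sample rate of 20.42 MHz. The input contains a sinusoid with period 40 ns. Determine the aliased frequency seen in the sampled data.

T = 40 ns → f = 1/T = 25 MHz.
25 MHz mod fs = 4.58 MHz.
4.58 MHz ≤ fs/2 = 10.21 MHz, appears at 4.58 MHz.

4.58 MHz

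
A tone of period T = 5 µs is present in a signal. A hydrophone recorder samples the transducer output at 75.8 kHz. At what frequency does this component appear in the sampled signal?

T = 5 µs → f = 1/T = 200 kHz.
200 kHz mod fs = 48.4 kHz.
48.4 kHz > fs/2 = 37.9 kHz, folds to fs − 48.4 kHz = 27.4 kHz.

27.4 kHz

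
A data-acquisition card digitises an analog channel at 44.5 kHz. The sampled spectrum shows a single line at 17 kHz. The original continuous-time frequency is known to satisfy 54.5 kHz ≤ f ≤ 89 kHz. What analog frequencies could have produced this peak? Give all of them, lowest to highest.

61.5 kHz, 72 kHz

Frequencies that alias to 17 kHz are k·fs ± 17 kHz for integer k ≥ 0.
k=0: 17 kHz.
k=1: 27.5 kHz, 61.5 kHz.
k=2: 72 kHz, 106 kHz.
k=3: 116.5 kHz, 150.5 kHz.
Within [54.5 kHz, 89 kHz]: 61.5 kHz, 72 kHz.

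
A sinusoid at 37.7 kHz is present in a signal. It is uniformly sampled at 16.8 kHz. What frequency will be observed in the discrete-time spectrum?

4.1 kHz

37.7 kHz mod fs = 4.1 kHz.
4.1 kHz ≤ fs/2 = 8.4 kHz, appears at 4.1 kHz.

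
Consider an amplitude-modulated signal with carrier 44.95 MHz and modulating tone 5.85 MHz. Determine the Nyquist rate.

101.6 MHz

AM sidebands sit at fc ± fm = 39.1 MHz and 50.8 MHz.
Highest-frequency component: 50.8 MHz.
Nyquist rate = 2 × 50.8 MHz = 101.6 MHz.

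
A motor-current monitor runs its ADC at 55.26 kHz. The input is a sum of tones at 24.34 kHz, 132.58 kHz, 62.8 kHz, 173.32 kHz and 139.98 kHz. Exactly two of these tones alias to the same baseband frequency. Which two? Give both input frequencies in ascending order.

62.8 kHz, 173.32 kHz

fs/2 = 27.63 kHz.
24.34 kHz ≤ fs/2 = 27.63 kHz, passes unchanged.
132.58 kHz mod fs = 22.06 kHz.
22.06 kHz ≤ fs/2 = 27.63 kHz, appears at 22.06 kHz.
62.8 kHz mod fs = 7.54 kHz.
7.54 kHz ≤ fs/2 = 27.63 kHz, appears at 7.54 kHz.
173.32 kHz mod fs = 7.54 kHz.
7.54 kHz ≤ fs/2 = 27.63 kHz, appears at 7.54 kHz.
139.98 kHz mod fs = 29.46 kHz.
29.46 kHz > fs/2 = 27.63 kHz, folds to fs − 29.46 kHz = 25.8 kHz.
62.8 kHz and 173.32 kHz both map to 7.54 kHz.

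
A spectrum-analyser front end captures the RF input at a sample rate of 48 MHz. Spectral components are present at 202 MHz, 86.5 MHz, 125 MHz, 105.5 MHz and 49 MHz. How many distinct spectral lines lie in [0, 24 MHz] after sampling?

4

fs/2 = 24 MHz.
202 MHz mod fs = 10 MHz.
10 MHz ≤ fs/2 = 24 MHz, appears at 10 MHz.
86.5 MHz mod fs = 38.5 MHz.
38.5 MHz > fs/2 = 24 MHz, folds to fs − 38.5 MHz = 9.5 MHz.
125 MHz mod fs = 29 MHz.
29 MHz > fs/2 = 24 MHz, folds to fs − 29 MHz = 19 MHz.
105.5 MHz mod fs = 9.5 MHz.
9.5 MHz ≤ fs/2 = 24 MHz, appears at 9.5 MHz.
49 MHz mod fs = 1 MHz.
1 MHz ≤ fs/2 = 24 MHz, appears at 1 MHz.
Distinct values: {1 MHz, 9.5 MHz, 10 MHz, 19 MHz} → 4.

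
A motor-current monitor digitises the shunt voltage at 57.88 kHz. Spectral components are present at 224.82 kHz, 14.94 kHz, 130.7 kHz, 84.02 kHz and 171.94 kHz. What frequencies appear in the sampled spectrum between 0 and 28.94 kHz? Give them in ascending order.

fs/2 = 28.94 kHz.
224.82 kHz mod fs = 51.18 kHz.
51.18 kHz > fs/2 = 28.94 kHz, folds to fs − 51.18 kHz = 6.7 kHz.
14.94 kHz ≤ fs/2 = 28.94 kHz, passes unchanged.
130.7 kHz mod fs = 14.94 kHz.
14.94 kHz ≤ fs/2 = 28.94 kHz, appears at 14.94 kHz.
84.02 kHz mod fs = 26.14 kHz.
26.14 kHz ≤ fs/2 = 28.94 kHz, appears at 26.14 kHz.
171.94 kHz mod fs = 56.18 kHz.
56.18 kHz > fs/2 = 28.94 kHz, folds to fs − 56.18 kHz = 1.7 kHz.
Distinct values: {1.7 kHz, 6.7 kHz, 14.94 kHz, 26.14 kHz}.

1.7 kHz, 6.7 kHz, 14.94 kHz, 26.14 kHz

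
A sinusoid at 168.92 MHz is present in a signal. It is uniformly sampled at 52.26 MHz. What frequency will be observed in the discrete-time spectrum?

12.14 MHz

168.92 MHz mod fs = 12.14 MHz.
12.14 MHz ≤ fs/2 = 26.13 MHz, appears at 12.14 MHz.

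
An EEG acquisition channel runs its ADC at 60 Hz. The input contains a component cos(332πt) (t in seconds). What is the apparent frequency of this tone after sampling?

14 Hz

ω = 332π rad/s → f = ω/(2π) = 166 Hz.
166 Hz mod fs = 46 Hz.
46 Hz > fs/2 = 30 Hz, folds to fs − 46 Hz = 14 Hz.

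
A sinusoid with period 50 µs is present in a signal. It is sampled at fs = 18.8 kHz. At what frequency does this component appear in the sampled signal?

T = 50 µs → f = 1/T = 20 kHz.
20 kHz mod fs = 1.2 kHz.
1.2 kHz ≤ fs/2 = 9.4 kHz, appears at 1.2 kHz.

1.2 kHz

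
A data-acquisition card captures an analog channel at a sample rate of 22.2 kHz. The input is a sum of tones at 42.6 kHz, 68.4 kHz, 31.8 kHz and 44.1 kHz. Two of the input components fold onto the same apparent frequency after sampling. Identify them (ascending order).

fs/2 = 11.1 kHz.
42.6 kHz mod fs = 20.4 kHz.
20.4 kHz > fs/2 = 11.1 kHz, folds to fs − 20.4 kHz = 1.8 kHz.
68.4 kHz mod fs = 1.8 kHz.
1.8 kHz ≤ fs/2 = 11.1 kHz, appears at 1.8 kHz.
31.8 kHz mod fs = 9.6 kHz.
9.6 kHz ≤ fs/2 = 11.1 kHz, appears at 9.6 kHz.
44.1 kHz mod fs = 21.9 kHz.
21.9 kHz > fs/2 = 11.1 kHz, folds to fs − 21.9 kHz = 0.3 kHz.
42.6 kHz and 68.4 kHz both map to 1.8 kHz.

42.6 kHz, 68.4 kHz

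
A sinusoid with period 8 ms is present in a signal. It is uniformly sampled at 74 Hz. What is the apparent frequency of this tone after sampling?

T = 8 ms → f = 1/T = 125 Hz.
125 Hz mod fs = 51 Hz.
51 Hz > fs/2 = 37 Hz, folds to fs − 51 Hz = 23 Hz.

23 Hz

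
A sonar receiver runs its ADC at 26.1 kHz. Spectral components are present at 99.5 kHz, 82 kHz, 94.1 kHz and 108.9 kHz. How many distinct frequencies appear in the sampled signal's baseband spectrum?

fs/2 = 13.05 kHz.
99.5 kHz mod fs = 21.2 kHz.
21.2 kHz > fs/2 = 13.05 kHz, folds to fs − 21.2 kHz = 4.9 kHz.
82 kHz mod fs = 3.7 kHz.
3.7 kHz ≤ fs/2 = 13.05 kHz, appears at 3.7 kHz.
94.1 kHz mod fs = 15.8 kHz.
15.8 kHz > fs/2 = 13.05 kHz, folds to fs − 15.8 kHz = 10.3 kHz.
108.9 kHz mod fs = 4.5 kHz.
4.5 kHz ≤ fs/2 = 13.05 kHz, appears at 4.5 kHz.
Distinct values: {3.7 kHz, 4.5 kHz, 4.9 kHz, 10.3 kHz} → 4.

4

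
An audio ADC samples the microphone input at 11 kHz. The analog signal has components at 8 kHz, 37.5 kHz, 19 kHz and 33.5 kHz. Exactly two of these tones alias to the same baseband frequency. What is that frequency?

fs/2 = 5.5 kHz.
8 kHz > fs/2 = 5.5 kHz, folds to fs − 8 kHz = 3 kHz.
37.5 kHz mod fs = 4.5 kHz.
4.5 kHz ≤ fs/2 = 5.5 kHz, appears at 4.5 kHz.
19 kHz mod fs = 8 kHz.
8 kHz > fs/2 = 5.5 kHz, folds to fs − 8 kHz = 3 kHz.
33.5 kHz mod fs = 0.5 kHz.
0.5 kHz ≤ fs/2 = 5.5 kHz, appears at 0.5 kHz.
8 kHz and 19 kHz both map to 3 kHz.

3 kHz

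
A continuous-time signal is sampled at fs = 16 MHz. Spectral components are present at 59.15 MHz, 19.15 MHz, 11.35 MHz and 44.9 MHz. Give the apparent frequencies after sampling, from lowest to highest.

3.1 MHz, 3.15 MHz, 4.65 MHz, 4.85 MHz

fs/2 = 8 MHz.
59.15 MHz mod fs = 11.15 MHz.
11.15 MHz > fs/2 = 8 MHz, folds to fs − 11.15 MHz = 4.85 MHz.
19.15 MHz mod fs = 3.15 MHz.
3.15 MHz ≤ fs/2 = 8 MHz, appears at 3.15 MHz.
11.35 MHz > fs/2 = 8 MHz, folds to fs − 11.35 MHz = 4.65 MHz.
44.9 MHz mod fs = 12.9 MHz.
12.9 MHz > fs/2 = 8 MHz, folds to fs − 12.9 MHz = 3.1 MHz.
Distinct values: {3.1 MHz, 3.15 MHz, 4.65 MHz, 4.85 MHz}.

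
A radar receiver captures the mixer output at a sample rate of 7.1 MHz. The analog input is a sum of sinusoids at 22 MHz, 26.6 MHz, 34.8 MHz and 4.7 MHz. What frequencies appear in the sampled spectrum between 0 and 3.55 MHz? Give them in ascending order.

fs/2 = 3.55 MHz.
22 MHz mod fs = 0.7 MHz.
0.7 MHz ≤ fs/2 = 3.55 MHz, appears at 0.7 MHz.
26.6 MHz mod fs = 5.3 MHz.
5.3 MHz > fs/2 = 3.55 MHz, folds to fs − 5.3 MHz = 1.8 MHz.
34.8 MHz mod fs = 6.4 MHz.
6.4 MHz > fs/2 = 3.55 MHz, folds to fs − 6.4 MHz = 0.7 MHz.
4.7 MHz > fs/2 = 3.55 MHz, folds to fs − 4.7 MHz = 2.4 MHz.
Distinct values: {0.7 MHz, 1.8 MHz, 2.4 MHz}.

0.7 MHz, 1.8 MHz, 2.4 MHz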